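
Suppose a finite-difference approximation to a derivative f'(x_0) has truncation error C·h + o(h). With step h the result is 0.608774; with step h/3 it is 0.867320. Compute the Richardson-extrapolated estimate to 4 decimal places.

0.9966

The leading error scales as h; refining by a factor of 3 reduces it by 3^1 = 3.
Extrapolated value = (3·A(h/3) − A(h)) / (3 − 1)
= (3·0.867320 − 0.608774) / 2
= 1.993186 / 2 = 0.996593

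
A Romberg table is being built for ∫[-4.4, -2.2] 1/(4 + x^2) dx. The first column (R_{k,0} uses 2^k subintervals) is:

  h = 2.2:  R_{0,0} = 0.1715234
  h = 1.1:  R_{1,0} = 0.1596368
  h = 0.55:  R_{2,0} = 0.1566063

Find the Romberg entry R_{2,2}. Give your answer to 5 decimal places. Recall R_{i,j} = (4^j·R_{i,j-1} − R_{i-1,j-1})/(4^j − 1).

0.15559

R_{1,1} = 0.1596368 + (0.1596368 − 0.1715234)/3 = 0.1556746
R_{2,1} = (4·0.1566063 − 0.1596368) / 3 = 0.1555961
R_{2,2} = (16·0.1555961 − 0.1556746) / 15 = 0.1555909
(Column j=1 coincides with Simpson's rule on the same nodes.)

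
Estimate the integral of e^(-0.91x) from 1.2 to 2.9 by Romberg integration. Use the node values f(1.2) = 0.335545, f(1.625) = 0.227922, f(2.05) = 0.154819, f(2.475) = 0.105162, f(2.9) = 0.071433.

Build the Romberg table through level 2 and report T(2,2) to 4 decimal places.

0.2902

T(0,0) (trapezoid, 1 panel, h=1.7000): 0.345931
T(1,0) (trapezoid, 2 panels, h=0.8500): 0.304562
T(2,0) (trapezoid, 4 panels, h=0.4250): 0.293842
T(1,1) = 0.304562 + (0.304562 − 0.345931)/3 = 0.290772
T(2,1) = 0.293842 + (0.293842 − 0.304562)/3 = 0.290269
T(2,2) = 0.290269 + (0.290269 − 0.290772)/15 = 0.290235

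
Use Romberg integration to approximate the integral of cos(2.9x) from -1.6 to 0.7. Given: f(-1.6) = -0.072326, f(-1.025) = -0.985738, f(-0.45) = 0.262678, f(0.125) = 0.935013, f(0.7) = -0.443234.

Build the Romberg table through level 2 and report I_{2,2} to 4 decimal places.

-0.0532

I_{0,0} (trapezoid, 1 panel, h=2.3000): -0.592894
I_{1,0} (trapezoid, 2 panels, h=1.1500): 0.005633
I_{2,0} (trapezoid, 4 panels, h=0.5750): -0.026351
I_{1,1} = 0.005633 + (0.005633 − (-0.592894))/3 = 0.205142
I_{2,1} = -0.026351 + (-0.026351 − 0.005633)/3 = -0.037012
I_{2,2} = -0.037012 + (-0.037012 − 0.205142)/15 = -0.053156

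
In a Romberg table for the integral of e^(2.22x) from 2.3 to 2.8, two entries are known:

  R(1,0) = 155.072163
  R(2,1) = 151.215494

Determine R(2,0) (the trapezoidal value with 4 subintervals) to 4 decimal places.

152.1797

From R(2,1) = (4·R(2,0) − R(1,0))/3, solve for R(2,0):
4·R(2,0) = 3·151.215494 + 155.072163 = 608.718645
R(2,0) = 152.179661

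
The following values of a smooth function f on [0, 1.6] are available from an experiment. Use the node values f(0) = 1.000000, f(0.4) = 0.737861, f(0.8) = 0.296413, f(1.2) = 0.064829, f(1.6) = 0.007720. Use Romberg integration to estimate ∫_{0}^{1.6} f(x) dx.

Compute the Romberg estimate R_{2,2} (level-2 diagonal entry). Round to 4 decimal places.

0.6453

R_{0,0} (trapezoid, 1 panel, h=1.6000): 0.806176
R_{1,0} (trapezoid, 2 panels, h=0.8000): 0.640218
R_{2,0} (trapezoid, 4 panels, h=0.4000): 0.641185
R_{1,1} = 0.640218 + (0.640218 − 0.806176)/3 = 0.584899
R_{2,1} = 0.641185 + (0.641185 − 0.640218)/3 = 0.641507
R_{2,2} = 0.641507 + (0.641507 − 0.584899)/15 = 0.645281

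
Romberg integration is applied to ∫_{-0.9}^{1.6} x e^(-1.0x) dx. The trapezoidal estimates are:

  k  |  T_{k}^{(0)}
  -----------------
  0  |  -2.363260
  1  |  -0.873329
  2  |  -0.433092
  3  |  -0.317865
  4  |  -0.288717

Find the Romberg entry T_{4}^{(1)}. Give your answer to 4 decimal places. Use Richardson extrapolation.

-0.2790

Richardson extrapolation on the trapezoidal column (denominator 4−1=3):
T_{4}^{(1)} = (4·(-0.288717) − (-0.317865)) / 3 = -0.279001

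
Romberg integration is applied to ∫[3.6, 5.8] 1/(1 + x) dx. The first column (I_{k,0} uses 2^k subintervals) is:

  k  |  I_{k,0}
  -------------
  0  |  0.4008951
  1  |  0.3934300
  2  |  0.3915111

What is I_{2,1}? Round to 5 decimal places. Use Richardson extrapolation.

0.39087

Richardson extrapolation on the trapezoidal column (denominator 4−1=3):
I_{2,1} = 0.3915111 + (0.3915111 − 0.3934300)/3 = 0.3908715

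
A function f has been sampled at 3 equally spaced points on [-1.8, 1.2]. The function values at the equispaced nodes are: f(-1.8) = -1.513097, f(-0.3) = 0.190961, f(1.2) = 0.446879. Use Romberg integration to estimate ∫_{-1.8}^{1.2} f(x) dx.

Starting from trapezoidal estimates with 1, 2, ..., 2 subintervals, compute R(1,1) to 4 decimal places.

R(0,0) (trapezoid, 1 panel, h=3.0000): -1.599327
R(1,0) (trapezoid, 2 panels, h=1.5000): -0.513222
R(1,1) = -0.513222 + (-0.513222 − (-1.599327))/3 = -0.151187

-0.1512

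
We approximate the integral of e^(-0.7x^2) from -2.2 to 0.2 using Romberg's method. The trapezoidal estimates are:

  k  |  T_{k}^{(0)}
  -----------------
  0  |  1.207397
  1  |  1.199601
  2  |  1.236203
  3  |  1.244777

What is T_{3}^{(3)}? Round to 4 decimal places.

1.2475

Richardson extrapolation on the trapezoidal column (denominator 4−1=3):
T_{1}^{(1)} = 1.199601 + (1.199601 − 1.207397)/3 = 1.197002
T_{2}^{(1)} = (4·1.236203 − 1.199601) / 3 = 1.248404
T_{3}^{(1)} = 1.244777 + (1.244777 − 1.236203)/3 = 1.247635
T_{2}^{(2)} = (16·1.248404 − 1.197002) / 15 = 1.251831
T_{3}^{(2)} = 1.247635 + (1.247635 − 1.248404)/15 = 1.247584
T_{3}^{(3)} = 1.247584 + (1.247584 − 1.251831)/63 = 1.247517
(Column j=1 coincides with Simpson's rule on the same nodes.)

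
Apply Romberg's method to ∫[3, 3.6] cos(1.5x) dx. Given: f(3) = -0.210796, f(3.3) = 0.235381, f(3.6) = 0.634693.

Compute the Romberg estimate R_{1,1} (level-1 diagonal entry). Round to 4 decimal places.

0.1365

R_{0,0} (trapezoid, 1 panel, h=0.6000): 0.127169
R_{1,0} (trapezoid, 2 panels, h=0.3000): 0.134199
R_{1,1} = 0.134199 + (0.134199 − 0.127169)/3 = 0.136542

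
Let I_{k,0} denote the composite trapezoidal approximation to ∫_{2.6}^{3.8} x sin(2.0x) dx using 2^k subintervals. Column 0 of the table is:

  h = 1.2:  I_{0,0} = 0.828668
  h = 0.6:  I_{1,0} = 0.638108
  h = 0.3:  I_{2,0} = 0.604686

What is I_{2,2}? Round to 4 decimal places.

0.5948

Richardson extrapolation on the trapezoidal column (denominator 4−1=3):
I_{1,1} = 0.638108 + (0.638108 − 0.828668)/3 = 0.574588
I_{2,1} = (4·0.604686 − 0.638108) / 3 = 0.593545
I_{2,2} = 0.593545 + (0.593545 − 0.574588)/15 = 0.594809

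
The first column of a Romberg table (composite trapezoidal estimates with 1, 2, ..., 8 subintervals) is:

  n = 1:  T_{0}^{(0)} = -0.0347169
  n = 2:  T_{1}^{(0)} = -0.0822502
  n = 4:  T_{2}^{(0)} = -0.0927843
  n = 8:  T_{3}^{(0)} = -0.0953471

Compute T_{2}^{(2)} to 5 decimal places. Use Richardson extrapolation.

T_{1}^{(1)} = -0.0822502 + (-0.0822502 − (-0.0347169))/3 = -0.0980946
T_{2}^{(1)} = -0.0927843 + (-0.0927843 − (-0.0822502))/3 = -0.0962957
T_{2}^{(2)} = -0.0962957 + (-0.0962957 − (-0.0980946))/15 = -0.0961758

-0.09618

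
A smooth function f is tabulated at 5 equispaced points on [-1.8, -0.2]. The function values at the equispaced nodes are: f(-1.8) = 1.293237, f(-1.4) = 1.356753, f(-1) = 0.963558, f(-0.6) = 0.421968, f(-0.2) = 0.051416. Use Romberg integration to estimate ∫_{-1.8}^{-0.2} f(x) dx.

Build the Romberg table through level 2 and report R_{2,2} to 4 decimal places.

R_{0,0} (trapezoid, 1 panel, h=1.6000): 1.075722
R_{1,0} (trapezoid, 2 panels, h=0.8000): 1.308708
R_{2,0} (trapezoid, 4 panels, h=0.4000): 1.365842
R_{1,1} = 1.308708 + (1.308708 − 1.075722)/3 = 1.386370
R_{2,1} = 1.365842 + (1.365842 − 1.308708)/3 = 1.384887
R_{2,2} = 1.384887 + (1.384887 − 1.386370)/15 = 1.384788

1.3848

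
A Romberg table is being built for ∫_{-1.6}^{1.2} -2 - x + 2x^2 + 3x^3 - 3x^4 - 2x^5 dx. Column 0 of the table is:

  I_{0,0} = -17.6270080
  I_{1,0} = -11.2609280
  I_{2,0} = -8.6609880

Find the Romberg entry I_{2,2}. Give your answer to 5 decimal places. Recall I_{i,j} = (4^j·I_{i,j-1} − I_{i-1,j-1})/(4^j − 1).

Richardson extrapolation on the trapezoidal column (denominator 4−1=3):
I_{1,1} = (4·(-11.2609280) − (-17.6270080)) / 3 = -9.1389013
I_{2,1} = -8.6609880 + (-8.6609880 − (-11.2609280))/3 = -7.7943413
I_{2,2} = (16·(-7.7943413) − (-9.1389013)) / 15 = -7.7047040

-7.70470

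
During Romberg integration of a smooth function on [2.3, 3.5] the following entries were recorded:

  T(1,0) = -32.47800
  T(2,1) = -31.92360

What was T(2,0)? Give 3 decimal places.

From T(2,1) = (4·T(2,0) − T(1,0))/3, solve for T(2,0):
4·T(2,0) = 3·(-31.92360) + (-32.47800) = -128.24880
T(2,0) = -32.06220

-32.062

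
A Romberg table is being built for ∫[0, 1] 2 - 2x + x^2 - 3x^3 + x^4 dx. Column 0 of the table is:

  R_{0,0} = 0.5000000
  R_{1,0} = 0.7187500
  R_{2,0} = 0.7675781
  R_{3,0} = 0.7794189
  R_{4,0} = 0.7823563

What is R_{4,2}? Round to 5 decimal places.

0.78333

Richardson extrapolation on the trapezoidal column (denominator 4−1=3):
R_{3,1} = 0.7794189 + (0.7794189 − 0.7675781)/3 = 0.7833658
R_{4,1} = 0.7823563 + (0.7823563 − 0.7794189)/3 = 0.7833354
R_{4,2} = (16·0.7833354 − 0.7833658) / 15 = 0.7833334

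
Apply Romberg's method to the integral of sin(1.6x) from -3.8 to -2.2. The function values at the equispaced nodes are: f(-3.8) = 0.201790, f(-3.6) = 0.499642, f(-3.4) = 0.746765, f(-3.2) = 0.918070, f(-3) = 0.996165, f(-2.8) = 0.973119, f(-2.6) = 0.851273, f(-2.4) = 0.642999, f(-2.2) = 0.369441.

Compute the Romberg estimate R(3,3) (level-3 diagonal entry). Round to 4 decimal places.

R(0,0) (trapezoid, 1 panel, h=1.6000): 0.456985
R(1,0) (trapezoid, 2 panels, h=0.8000): 1.025424
R(2,0) (trapezoid, 4 panels, h=0.4000): 1.151927
R(3,0) (trapezoid, 8 panels, h=0.2000): 1.182730
R(1,1) = 1.025424 + (1.025424 − 0.456985)/3 = 1.214904
R(2,1) = 1.151927 + (1.151927 − 1.025424)/3 = 1.194095
R(3,1) = 1.182730 + (1.182730 − 1.151927)/3 = 1.192998
R(2,2) = 1.194095 + (1.194095 − 1.214904)/15 = 1.192708
R(3,2) = 1.192998 + (1.192998 − 1.194095)/15 = 1.192925
R(3,3) = 1.192925 + (1.192925 − 1.192708)/63 = 1.192928

1.1929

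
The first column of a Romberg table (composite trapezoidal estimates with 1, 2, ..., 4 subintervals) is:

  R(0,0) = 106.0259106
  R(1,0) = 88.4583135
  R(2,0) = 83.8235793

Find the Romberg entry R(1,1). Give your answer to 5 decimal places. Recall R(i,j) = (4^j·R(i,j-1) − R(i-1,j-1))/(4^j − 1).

82.60245

Richardson extrapolation on the trapezoidal column (denominator 4−1=3):
R(1,1) = 88.4583135 + (88.4583135 − 106.0259106)/3 = 82.6024478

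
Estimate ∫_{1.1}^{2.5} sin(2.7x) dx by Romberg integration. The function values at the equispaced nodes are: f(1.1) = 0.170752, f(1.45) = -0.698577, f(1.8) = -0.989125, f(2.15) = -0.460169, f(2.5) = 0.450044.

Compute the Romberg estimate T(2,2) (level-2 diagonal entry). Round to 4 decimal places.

-0.6938

T(0,0) (trapezoid, 1 panel, h=1.4000): 0.434557
T(1,0) (trapezoid, 2 panels, h=0.7000): -0.475109
T(2,0) (trapezoid, 4 panels, h=0.3500): -0.643116
T(1,1) = -0.475109 + (-0.475109 − 0.434557)/3 = -0.778331
T(2,1) = -0.643116 + (-0.643116 − (-0.475109))/3 = -0.699118
T(2,2) = -0.699118 + (-0.699118 − (-0.778331))/15 = -0.693837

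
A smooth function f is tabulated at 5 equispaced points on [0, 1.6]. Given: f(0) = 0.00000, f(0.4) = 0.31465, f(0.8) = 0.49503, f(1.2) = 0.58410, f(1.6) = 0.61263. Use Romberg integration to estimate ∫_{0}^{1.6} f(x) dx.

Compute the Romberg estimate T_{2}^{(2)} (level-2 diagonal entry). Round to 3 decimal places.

T_{0}^{(0)} (trapezoid, 1 panel, h=1.6000): 0.49010
T_{1}^{(0)} (trapezoid, 2 panels, h=0.8000): 0.64108
T_{2}^{(0)} (trapezoid, 4 panels, h=0.4000): 0.68004
T_{1}^{(1)} = 0.64108 + (0.64108 − 0.49010)/3 = 0.69141
T_{2}^{(1)} = 0.68004 + (0.68004 − 0.64108)/3 = 0.69303
T_{2}^{(2)} = 0.69303 + (0.69303 − 0.69141)/15 = 0.69314

0.693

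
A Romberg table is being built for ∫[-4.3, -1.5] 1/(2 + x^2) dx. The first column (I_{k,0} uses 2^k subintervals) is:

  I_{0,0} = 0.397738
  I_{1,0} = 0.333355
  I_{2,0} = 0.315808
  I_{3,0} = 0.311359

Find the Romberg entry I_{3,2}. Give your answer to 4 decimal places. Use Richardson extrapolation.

0.3099

Richardson extrapolation on the trapezoidal column (denominator 4−1=3):
I_{2,1} = (4·0.315808 − 0.333355) / 3 = 0.309959
I_{3,1} = 0.311359 + (0.311359 − 0.315808)/3 = 0.309876
I_{3,2} = (16·0.309876 − 0.309959) / 15 = 0.309870
(Column j=1 coincides with Simpson's rule on the same nodes.)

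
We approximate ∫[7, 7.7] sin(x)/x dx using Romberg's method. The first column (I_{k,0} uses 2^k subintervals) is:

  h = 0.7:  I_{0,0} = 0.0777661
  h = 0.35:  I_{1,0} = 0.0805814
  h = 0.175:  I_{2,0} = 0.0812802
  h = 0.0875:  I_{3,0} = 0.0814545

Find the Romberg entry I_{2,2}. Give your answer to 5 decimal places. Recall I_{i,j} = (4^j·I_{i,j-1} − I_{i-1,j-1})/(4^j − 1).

0.08151

I_{1,1} = (4·0.0805814 − 0.0777661) / 3 = 0.0815198
I_{2,1} = 0.0812802 + (0.0812802 − 0.0805814)/3 = 0.0815131
I_{2,2} = (16·0.0815131 − 0.0815198) / 15 = 0.0815127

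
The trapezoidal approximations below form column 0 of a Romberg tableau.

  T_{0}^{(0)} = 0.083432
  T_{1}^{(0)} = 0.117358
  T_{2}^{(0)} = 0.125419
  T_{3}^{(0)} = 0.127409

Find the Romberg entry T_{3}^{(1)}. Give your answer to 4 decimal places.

0.1281

T_{3}^{(1)} = 0.127409 + (0.127409 − 0.125419)/3 = 0.128072
(Column j=1 coincides with Simpson's rule on the same nodes.)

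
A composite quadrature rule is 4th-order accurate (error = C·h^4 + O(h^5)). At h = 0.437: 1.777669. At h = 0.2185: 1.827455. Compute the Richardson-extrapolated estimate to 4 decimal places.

Extrapolated value = (16·A(h/2) − A(h)) / (16 − 1)
= (16·1.827455 − 1.777669) / 15
= 27.461611 / 15 = 1.830774

1.8308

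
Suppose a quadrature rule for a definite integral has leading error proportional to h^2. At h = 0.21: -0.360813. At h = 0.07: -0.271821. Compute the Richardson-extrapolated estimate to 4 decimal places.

The leading error scales as h^2; refining by a factor of 3 reduces it by 3^2 = 9.
Extrapolated value = (9·A(h/3) − A(h)) / (9 − 1)
= (9·(-0.271821) − (-0.360813)) / 8
= -2.085576 / 8 = -0.260697

-0.2607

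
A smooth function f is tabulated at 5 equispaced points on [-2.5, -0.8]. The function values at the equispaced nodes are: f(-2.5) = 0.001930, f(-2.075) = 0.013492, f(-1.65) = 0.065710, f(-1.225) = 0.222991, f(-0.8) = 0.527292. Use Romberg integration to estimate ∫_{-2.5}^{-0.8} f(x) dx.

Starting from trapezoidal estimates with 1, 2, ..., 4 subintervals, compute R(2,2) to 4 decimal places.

0.2278

R(0,0) (trapezoid, 1 panel, h=1.7000): 0.449839
R(1,0) (trapezoid, 2 panels, h=0.8500): 0.280773
R(2,0) (trapezoid, 4 panels, h=0.4250): 0.240892
R(1,1) = 0.280773 + (0.280773 − 0.449839)/3 = 0.224418
R(2,1) = 0.240892 + (0.240892 − 0.280773)/3 = 0.227598
R(2,2) = 0.227598 + (0.227598 − 0.224418)/15 = 0.227810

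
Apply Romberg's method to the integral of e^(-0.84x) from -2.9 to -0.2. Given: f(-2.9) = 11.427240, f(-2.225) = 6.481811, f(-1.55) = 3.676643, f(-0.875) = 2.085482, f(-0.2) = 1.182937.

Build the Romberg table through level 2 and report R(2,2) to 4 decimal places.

R(0,0) (trapezoid, 1 panel, h=2.7000): 17.023739
R(1,0) (trapezoid, 2 panels, h=1.3500): 13.475338
R(2,0) (trapezoid, 4 panels, h=0.6750): 12.520592
R(1,1) = 13.475338 + (13.475338 − 17.023739)/3 = 12.292538
R(2,1) = 12.520592 + (12.520592 − 13.475338)/3 = 12.202343
R(2,2) = 12.202343 + (12.202343 − 12.292538)/15 = 12.196330

12.1963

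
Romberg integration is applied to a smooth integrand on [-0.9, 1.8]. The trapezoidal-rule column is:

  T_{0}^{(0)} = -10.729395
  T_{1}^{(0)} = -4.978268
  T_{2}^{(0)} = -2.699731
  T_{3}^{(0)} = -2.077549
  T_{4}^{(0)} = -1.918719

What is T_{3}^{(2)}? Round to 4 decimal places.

Richardson extrapolation on the trapezoidal column (denominator 4−1=3):
T_{2}^{(1)} = (4·(-2.699731) − (-4.978268)) / 3 = -1.940219
T_{3}^{(1)} = (4·(-2.077549) − (-2.699731)) / 3 = -1.870155
T_{3}^{(2)} = -1.870155 + (-1.870155 − (-1.940219))/15 = -1.865484

-1.8655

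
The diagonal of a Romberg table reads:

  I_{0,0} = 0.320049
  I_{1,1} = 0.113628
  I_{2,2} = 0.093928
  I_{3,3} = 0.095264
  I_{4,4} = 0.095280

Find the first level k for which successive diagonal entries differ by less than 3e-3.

|I_{1,1} − I_{0,0}| = 0.206421 ≥ 3e-3
|I_{2,2} − I_{1,1}| = 0.019700 ≥ 3e-3
|I_{3,3} − I_{2,2}| = 0.001336 < 3e-3

k = 3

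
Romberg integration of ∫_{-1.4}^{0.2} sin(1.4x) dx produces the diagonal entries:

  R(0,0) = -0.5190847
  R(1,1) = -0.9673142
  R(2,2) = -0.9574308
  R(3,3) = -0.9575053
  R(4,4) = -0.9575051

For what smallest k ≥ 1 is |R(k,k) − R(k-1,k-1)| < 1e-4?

k = 3

|R(1,1) − R(0,0)| = 0.4482295 ≥ 1e-4
|R(2,2) − R(1,1)| = 0.0098834 ≥ 1e-4
|R(3,3) − R(2,2)| = 0.0000745 < 1e-4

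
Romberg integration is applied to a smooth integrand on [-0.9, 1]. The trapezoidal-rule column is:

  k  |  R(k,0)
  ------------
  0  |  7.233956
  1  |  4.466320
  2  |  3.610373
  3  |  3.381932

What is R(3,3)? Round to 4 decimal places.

R(1,1) = 4.466320 + (4.466320 − 7.233956)/3 = 3.543775
R(2,1) = (4·3.610373 − 4.466320) / 3 = 3.325057
R(3,1) = (4·3.381932 − 3.610373) / 3 = 3.305785
R(2,2) = (16·3.325057 − 3.543775) / 15 = 3.310476
R(3,2) = 3.305785 + (3.305785 − 3.325057)/15 = 3.304500
R(3,3) = (64·3.304500 − 3.310476) / 63 = 3.304405

3.3044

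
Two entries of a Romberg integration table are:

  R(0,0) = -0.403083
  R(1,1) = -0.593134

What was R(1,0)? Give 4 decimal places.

From R(1,1) = (4·R(1,0) − R(0,0))/3, solve for R(1,0):
4·R(1,0) = 3·(-0.593134) + (-0.403083) = -2.182485
R(1,0) = -0.545621

-0.5456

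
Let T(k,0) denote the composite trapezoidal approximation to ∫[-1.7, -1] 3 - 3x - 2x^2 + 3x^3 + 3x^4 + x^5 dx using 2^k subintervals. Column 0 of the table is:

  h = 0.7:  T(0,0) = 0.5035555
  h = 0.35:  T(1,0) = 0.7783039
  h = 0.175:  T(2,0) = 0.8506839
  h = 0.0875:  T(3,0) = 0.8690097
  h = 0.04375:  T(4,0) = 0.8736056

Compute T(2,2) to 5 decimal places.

Richardson extrapolation on the trapezoidal column (denominator 4−1=3):
T(1,1) = (4·0.7783039 − 0.5035555) / 3 = 0.8698867
T(2,1) = 0.8506839 + (0.8506839 − 0.7783039)/3 = 0.8748106
T(2,2) = 0.8748106 + (0.8748106 − 0.8698867)/15 = 0.8751389

0.87514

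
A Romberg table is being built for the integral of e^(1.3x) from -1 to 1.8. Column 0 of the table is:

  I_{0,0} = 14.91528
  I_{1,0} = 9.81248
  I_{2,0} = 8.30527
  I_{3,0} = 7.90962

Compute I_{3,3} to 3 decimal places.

7.776

Richardson extrapolation on the trapezoidal column (denominator 4−1=3):
I_{1,1} = 9.81248 + (9.81248 − 14.91528)/3 = 8.11155
I_{2,1} = (4·8.30527 − 9.81248) / 3 = 7.80287
I_{3,1} = 7.90962 + (7.90962 − 8.30527)/3 = 7.77774
I_{2,2} = (16·7.80287 − 8.11155) / 15 = 7.78229
I_{3,2} = 7.77774 + (7.77774 − 7.80287)/15 = 7.77606
I_{3,3} = 7.77606 + (7.77606 − 7.78229)/63 = 7.77596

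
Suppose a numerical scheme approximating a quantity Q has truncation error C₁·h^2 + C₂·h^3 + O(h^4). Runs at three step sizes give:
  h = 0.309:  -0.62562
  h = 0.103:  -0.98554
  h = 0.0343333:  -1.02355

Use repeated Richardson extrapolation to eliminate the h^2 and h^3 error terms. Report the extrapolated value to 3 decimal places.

First eliminate the h^2 term (factor 3^2 = 9):
  B₁ = (9·(-0.98554) − (-0.62562))/8 = -1.03053
  B₂ = (9·(-1.02355) − (-0.98554))/8 = -1.02830
Then eliminate the h^3 term (factor 3^3 = 27):
  (27·(-1.02830) − (-1.03053))/26 = -1.02821

-1.028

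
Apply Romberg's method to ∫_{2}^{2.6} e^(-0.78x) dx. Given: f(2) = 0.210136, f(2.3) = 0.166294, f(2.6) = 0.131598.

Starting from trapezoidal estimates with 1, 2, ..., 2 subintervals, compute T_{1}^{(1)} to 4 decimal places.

T_{0}^{(0)} (trapezoid, 1 panel, h=0.6000): 0.102520
T_{1}^{(0)} (trapezoid, 2 panels, h=0.3000): 0.101148
T_{1}^{(1)} = 0.101148 + (0.101148 − 0.102520)/3 = 0.100691

0.1007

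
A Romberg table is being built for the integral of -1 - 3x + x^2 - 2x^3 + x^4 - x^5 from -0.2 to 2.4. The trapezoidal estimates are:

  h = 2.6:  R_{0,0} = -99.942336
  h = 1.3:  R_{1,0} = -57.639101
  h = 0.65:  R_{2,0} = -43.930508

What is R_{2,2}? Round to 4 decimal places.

Richardson extrapolation on the trapezoidal column (denominator 4−1=3):
R_{1,1} = (4·(-57.639101) − (-99.942336)) / 3 = -43.538023
R_{2,1} = -43.930508 + (-43.930508 − (-57.639101))/3 = -39.360977
R_{2,2} = -39.360977 + (-39.360977 − (-43.538023))/15 = -39.082507

-39.0825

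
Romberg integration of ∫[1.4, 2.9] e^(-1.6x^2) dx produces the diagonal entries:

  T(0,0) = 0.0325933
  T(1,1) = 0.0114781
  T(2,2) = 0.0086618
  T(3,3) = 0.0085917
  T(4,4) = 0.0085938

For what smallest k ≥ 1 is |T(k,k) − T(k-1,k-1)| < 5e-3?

|T(1,1) − T(0,0)| = 0.0211152 ≥ 5e-3
|T(2,2) − T(1,1)| = 0.0028163 < 5e-3

k = 2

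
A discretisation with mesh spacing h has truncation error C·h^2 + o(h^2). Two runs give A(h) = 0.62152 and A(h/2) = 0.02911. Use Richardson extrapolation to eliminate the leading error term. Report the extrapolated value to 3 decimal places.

-0.168

Extrapolated value = (4·A(h/2) − A(h)) / (4 − 1)
= (4·0.02911 − 0.62152) / 3
= -0.50508 / 3 = -0.16836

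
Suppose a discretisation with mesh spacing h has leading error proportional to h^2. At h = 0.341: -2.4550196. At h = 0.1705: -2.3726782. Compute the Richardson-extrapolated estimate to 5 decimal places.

-2.34523

Extrapolated value = (4·A(h/2) − A(h)) / (4 − 1)
= (4·(-2.3726782) − (-2.4550196)) / 3
= -7.0356932 / 3 = -2.3452311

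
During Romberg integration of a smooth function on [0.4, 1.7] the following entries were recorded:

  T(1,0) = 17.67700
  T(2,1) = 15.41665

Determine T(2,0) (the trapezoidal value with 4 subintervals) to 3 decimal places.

From T(2,1) = (4·T(2,0) − T(1,0))/3, solve for T(2,0):
4·T(2,0) = 3·15.41665 + 17.67700 = 63.92695
T(2,0) = 15.98174

15.982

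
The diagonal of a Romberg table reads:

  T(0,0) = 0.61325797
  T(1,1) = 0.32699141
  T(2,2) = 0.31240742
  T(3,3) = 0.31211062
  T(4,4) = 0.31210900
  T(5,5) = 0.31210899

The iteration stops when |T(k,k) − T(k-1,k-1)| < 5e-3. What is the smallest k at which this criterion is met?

k = 3

|T(1,1) − T(0,0)| = 0.28626656 ≥ 5e-3
|T(2,2) − T(1,1)| = 0.01458399 ≥ 5e-3
|T(3,3) − T(2,2)| = 0.00029680 < 5e-3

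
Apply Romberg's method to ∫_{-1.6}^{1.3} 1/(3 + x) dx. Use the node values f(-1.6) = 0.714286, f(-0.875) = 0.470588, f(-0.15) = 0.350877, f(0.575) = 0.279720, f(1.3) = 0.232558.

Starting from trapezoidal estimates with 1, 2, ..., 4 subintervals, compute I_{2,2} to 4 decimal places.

I_{0,0} (trapezoid, 1 panel, h=2.9000): 1.372924
I_{1,0} (trapezoid, 2 panels, h=1.4500): 1.195234
I_{2,0} (trapezoid, 4 panels, h=0.7250): 1.141590
I_{1,1} = 1.195234 + (1.195234 − 1.372924)/3 = 1.136004
I_{2,1} = 1.141590 + (1.141590 − 1.195234)/3 = 1.123709
I_{2,2} = 1.123709 + (1.123709 − 1.136004)/15 = 1.122889

1.1229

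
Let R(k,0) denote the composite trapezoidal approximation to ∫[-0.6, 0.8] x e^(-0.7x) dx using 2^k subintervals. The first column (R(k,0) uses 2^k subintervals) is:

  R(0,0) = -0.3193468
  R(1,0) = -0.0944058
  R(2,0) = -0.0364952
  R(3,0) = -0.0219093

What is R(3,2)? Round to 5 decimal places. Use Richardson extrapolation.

R(2,1) = -0.0364952 + (-0.0364952 − (-0.0944058))/3 = -0.0171917
R(3,1) = -0.0219093 + (-0.0219093 − (-0.0364952))/3 = -0.0170473
R(3,2) = -0.0170473 + (-0.0170473 − (-0.0171917))/15 = -0.0170377
(Column j=1 coincides with Simpson's rule on the same nodes.)

-0.01704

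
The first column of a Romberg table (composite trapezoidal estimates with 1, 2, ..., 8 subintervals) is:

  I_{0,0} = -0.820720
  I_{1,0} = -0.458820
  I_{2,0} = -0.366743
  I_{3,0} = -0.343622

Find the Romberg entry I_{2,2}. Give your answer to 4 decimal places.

-0.3359

I_{1,1} = -0.458820 + (-0.458820 − (-0.820720))/3 = -0.338187
I_{2,1} = (4·(-0.366743) − (-0.458820)) / 3 = -0.336051
I_{2,2} = -0.336051 + (-0.336051 − (-0.338187))/15 = -0.335909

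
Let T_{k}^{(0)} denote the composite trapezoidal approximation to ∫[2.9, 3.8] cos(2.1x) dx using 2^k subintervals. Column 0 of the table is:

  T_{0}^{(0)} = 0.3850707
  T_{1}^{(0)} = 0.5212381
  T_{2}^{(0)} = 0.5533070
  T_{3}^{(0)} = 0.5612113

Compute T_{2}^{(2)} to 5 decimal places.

0.56382

Richardson extrapolation on the trapezoidal column (denominator 4−1=3):
T_{1}^{(1)} = (4·0.5212381 − 0.3850707) / 3 = 0.5666272
T_{2}^{(1)} = 0.5533070 + (0.5533070 − 0.5212381)/3 = 0.5639966
T_{2}^{(2)} = 0.5639966 + (0.5639966 − 0.5666272)/15 = 0.5638212
(Column j=1 coincides with Simpson's rule on the same nodes.)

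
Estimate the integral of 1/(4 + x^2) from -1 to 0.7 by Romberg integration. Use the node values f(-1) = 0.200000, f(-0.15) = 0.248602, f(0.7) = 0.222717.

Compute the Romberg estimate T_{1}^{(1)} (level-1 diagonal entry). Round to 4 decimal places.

0.4015

T_{0}^{(0)} (trapezoid, 1 panel, h=1.7000): 0.359309
T_{1}^{(0)} (trapezoid, 2 panels, h=0.8500): 0.390966
T_{1}^{(1)} = 0.390966 + (0.390966 − 0.359309)/3 = 0.401518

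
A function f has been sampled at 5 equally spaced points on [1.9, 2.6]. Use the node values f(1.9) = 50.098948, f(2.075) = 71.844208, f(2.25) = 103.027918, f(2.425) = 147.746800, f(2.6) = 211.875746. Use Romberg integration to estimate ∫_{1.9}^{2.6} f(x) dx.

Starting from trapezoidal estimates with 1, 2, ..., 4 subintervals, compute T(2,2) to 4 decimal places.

T(0,0) (trapezoid, 1 panel, h=0.7000): 91.691143
T(1,0) (trapezoid, 2 panels, h=0.3500): 81.905343
T(2,0) (trapezoid, 4 panels, h=0.1750): 79.381098
T(1,1) = 81.905343 + (81.905343 − 91.691143)/3 = 78.643410
T(2,1) = 79.381098 + (79.381098 − 81.905343)/3 = 78.539683
T(2,2) = 78.539683 + (78.539683 − 78.643410)/15 = 78.532768

78.5328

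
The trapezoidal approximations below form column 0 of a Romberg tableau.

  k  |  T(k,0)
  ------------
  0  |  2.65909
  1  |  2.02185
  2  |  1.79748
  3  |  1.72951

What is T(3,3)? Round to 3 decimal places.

Richardson extrapolation on the trapezoidal column (denominator 4−1=3):
T(1,1) = (4·2.02185 − 2.65909) / 3 = 1.80944
T(2,1) = 1.79748 + (1.79748 − 2.02185)/3 = 1.72269
T(3,1) = (4·1.72951 − 1.79748) / 3 = 1.70685
T(2,2) = 1.72269 + (1.72269 − 1.80944)/15 = 1.71691
T(3,2) = 1.70685 + (1.70685 − 1.72269)/15 = 1.70579
T(3,3) = (64·1.70579 − 1.71691) / 63 = 1.70561

1.706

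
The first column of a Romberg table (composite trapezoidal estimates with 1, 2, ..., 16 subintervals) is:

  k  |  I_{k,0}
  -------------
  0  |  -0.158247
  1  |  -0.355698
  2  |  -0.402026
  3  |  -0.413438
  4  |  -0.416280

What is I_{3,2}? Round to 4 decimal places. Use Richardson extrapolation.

I_{2,1} = (4·(-0.402026) − (-0.355698)) / 3 = -0.417469
I_{3,1} = -0.413438 + (-0.413438 − (-0.402026))/3 = -0.417242
I_{3,2} = (16·(-0.417242) − (-0.417469)) / 15 = -0.417227

-0.4172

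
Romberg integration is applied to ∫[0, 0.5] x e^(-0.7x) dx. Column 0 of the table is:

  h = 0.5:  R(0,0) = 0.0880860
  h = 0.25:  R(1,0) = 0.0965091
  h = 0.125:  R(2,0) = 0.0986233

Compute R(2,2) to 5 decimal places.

Richardson extrapolation on the trapezoidal column (denominator 4−1=3):
R(1,1) = (4·0.0965091 − 0.0880860) / 3 = 0.0993168
R(2,1) = 0.0986233 + (0.0986233 − 0.0965091)/3 = 0.0993280
R(2,2) = 0.0993280 + (0.0993280 − 0.0993168)/15 = 0.0993287
(Column j=1 coincides with Simpson's rule on the same nodes.)

0.09933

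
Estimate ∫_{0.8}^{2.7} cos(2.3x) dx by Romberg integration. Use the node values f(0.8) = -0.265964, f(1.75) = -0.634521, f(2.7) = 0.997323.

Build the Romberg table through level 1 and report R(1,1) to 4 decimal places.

R(0,0) (trapezoid, 1 panel, h=1.9000): 0.694791
R(1,0) (trapezoid, 2 panels, h=0.9500): -0.255399
R(1,1) = -0.255399 + (-0.255399 − 0.694791)/3 = -0.572129

-0.5721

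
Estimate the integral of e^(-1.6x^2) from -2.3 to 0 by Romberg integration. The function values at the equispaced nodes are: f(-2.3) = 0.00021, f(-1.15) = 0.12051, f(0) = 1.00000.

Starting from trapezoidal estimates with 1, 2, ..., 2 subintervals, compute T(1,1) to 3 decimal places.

0.568

T(0,0) (trapezoid, 1 panel, h=2.3000): 1.15024
T(1,0) (trapezoid, 2 panels, h=1.1500): 0.71371
T(1,1) = 0.71371 + (0.71371 − 1.15024)/3 = 0.56820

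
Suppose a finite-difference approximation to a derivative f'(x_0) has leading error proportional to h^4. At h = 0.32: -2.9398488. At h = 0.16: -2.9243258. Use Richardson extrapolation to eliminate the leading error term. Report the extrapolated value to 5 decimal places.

-2.92329

The leading error scales as h^4; refining by a factor of 2 reduces it by 2^4 = 16.
Extrapolated value = (16·A(h/2) − A(h)) / (16 − 1)
= (16·(-2.9243258) − (-2.9398488)) / 15
= -43.8493640 / 15 = -2.9232909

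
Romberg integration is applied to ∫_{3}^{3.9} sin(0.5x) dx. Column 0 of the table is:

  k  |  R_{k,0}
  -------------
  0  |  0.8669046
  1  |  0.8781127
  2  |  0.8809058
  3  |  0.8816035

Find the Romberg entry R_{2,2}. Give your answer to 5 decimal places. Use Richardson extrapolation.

R_{1,1} = (4·0.8781127 − 0.8669046) / 3 = 0.8818487
R_{2,1} = (4·0.8809058 − 0.8781127) / 3 = 0.8818368
R_{2,2} = 0.8818368 + (0.8818368 − 0.8818487)/15 = 0.8818360

0.88184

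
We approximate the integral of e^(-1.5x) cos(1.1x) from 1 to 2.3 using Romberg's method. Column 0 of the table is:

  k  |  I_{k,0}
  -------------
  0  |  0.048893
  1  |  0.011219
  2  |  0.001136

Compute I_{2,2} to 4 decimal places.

Richardson extrapolation on the trapezoidal column (denominator 4−1=3):
I_{1,1} = (4·0.011219 − 0.048893) / 3 = -0.001339
I_{2,1} = 0.001136 + (0.001136 − 0.011219)/3 = -0.002225
I_{2,2} = -0.002225 + (-0.002225 − (-0.001339))/15 = -0.002284

-0.0023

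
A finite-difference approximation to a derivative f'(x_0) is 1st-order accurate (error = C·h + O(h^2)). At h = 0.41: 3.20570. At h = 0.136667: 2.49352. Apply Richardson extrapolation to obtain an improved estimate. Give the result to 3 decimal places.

2.137

Extrapolated value = (3·A(h/3) − A(h)) / (3 − 1)
= (3·2.49352 − 3.20570) / 2
= 4.27486 / 2 = 2.13743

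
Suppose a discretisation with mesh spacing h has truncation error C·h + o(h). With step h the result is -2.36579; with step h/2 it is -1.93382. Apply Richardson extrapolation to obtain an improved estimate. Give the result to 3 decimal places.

-1.502

Extrapolated value = (2·A(h/2) − A(h)) / (2 − 1)
= (2·(-1.93382) − (-2.36579)) / 1
= -1.50185 / 1 = -1.50185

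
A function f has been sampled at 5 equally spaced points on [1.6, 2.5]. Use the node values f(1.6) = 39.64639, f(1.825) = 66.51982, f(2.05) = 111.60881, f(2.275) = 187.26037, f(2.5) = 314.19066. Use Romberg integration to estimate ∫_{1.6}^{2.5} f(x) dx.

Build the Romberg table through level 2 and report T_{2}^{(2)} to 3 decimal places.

T_{0}^{(0)} (trapezoid, 1 panel, h=0.9000): 159.22667
T_{1}^{(0)} (trapezoid, 2 panels, h=0.4500): 129.83730
T_{2}^{(0)} (trapezoid, 4 panels, h=0.2250): 122.01919
T_{1}^{(1)} = 129.83730 + (129.83730 − 159.22667)/3 = 120.04084
T_{2}^{(1)} = 122.01919 + (122.01919 − 129.83730)/3 = 119.41315
T_{2}^{(2)} = 119.41315 + (119.41315 − 120.04084)/15 = 119.37130

119.371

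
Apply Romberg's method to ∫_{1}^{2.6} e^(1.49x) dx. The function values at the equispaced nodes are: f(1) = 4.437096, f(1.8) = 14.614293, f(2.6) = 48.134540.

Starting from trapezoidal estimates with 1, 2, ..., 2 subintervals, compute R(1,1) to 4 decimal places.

R(0,0) (trapezoid, 1 panel, h=1.6000): 42.057309
R(1,0) (trapezoid, 2 panels, h=0.8000): 32.720089
R(1,1) = 32.720089 + (32.720089 − 42.057309)/3 = 29.607682

29.6077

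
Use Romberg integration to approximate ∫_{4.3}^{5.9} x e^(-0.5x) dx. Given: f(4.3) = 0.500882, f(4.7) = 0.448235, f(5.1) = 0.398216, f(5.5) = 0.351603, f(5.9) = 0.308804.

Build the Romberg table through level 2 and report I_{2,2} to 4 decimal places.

I_{0,0} (trapezoid, 1 panel, h=1.6000): 0.647749
I_{1,0} (trapezoid, 2 panels, h=0.8000): 0.642447
I_{2,0} (trapezoid, 4 panels, h=0.4000): 0.641159
I_{1,1} = 0.642447 + (0.642447 − 0.647749)/3 = 0.640680
I_{2,1} = 0.641159 + (0.641159 − 0.642447)/3 = 0.640730
I_{2,2} = 0.640730 + (0.640730 − 0.640680)/15 = 0.640733

0.6407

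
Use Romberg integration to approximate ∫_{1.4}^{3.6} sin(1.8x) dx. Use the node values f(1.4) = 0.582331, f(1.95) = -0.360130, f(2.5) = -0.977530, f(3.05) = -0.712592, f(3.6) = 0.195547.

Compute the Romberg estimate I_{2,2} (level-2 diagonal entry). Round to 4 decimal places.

I_{0,0} (trapezoid, 1 panel, h=2.2000): 0.855666
I_{1,0} (trapezoid, 2 panels, h=1.1000): -0.647450
I_{2,0} (trapezoid, 4 panels, h=0.5500): -0.913722
I_{1,1} = -0.647450 + (-0.647450 − 0.855666)/3 = -1.148489
I_{2,1} = -0.913722 + (-0.913722 − (-0.647450))/3 = -1.002479
I_{2,2} = -1.002479 + (-1.002479 − (-1.148489))/15 = -0.992745

-0.9927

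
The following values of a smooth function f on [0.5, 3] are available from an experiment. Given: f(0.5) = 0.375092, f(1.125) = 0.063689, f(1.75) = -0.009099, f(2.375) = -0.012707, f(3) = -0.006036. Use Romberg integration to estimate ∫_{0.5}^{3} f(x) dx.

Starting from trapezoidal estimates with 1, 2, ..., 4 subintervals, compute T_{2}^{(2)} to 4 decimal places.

0.1140

T_{0}^{(0)} (trapezoid, 1 panel, h=2.5000): 0.461320
T_{1}^{(0)} (trapezoid, 2 panels, h=1.2500): 0.219286
T_{2}^{(0)} (trapezoid, 4 panels, h=0.6250): 0.141507
T_{1}^{(1)} = 0.219286 + (0.219286 − 0.461320)/3 = 0.138608
T_{2}^{(1)} = 0.141507 + (0.141507 − 0.219286)/3 = 0.115581
T_{2}^{(2)} = 0.115581 + (0.115581 − 0.138608)/15 = 0.114046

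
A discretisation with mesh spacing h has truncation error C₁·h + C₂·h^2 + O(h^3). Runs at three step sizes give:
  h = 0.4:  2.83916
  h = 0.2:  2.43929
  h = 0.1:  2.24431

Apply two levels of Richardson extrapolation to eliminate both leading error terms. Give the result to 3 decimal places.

First eliminate the h term (factor 2^1 = 2):
  B₁ = (2·2.43929 − 2.83916)/1 = 2.03942
  B₂ = (2·2.24431 − 2.43929)/1 = 2.04933
Then eliminate the h^2 term (factor 2^2 = 4):
  (4·2.04933 − 2.03942)/3 = 2.05263

2.053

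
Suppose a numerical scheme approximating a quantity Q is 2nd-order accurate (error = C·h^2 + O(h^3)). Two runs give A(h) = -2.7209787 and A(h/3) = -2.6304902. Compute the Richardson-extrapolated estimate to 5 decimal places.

-2.61918

The leading error scales as h^2; refining by a factor of 3 reduces it by 3^2 = 9.
Extrapolated value = (9·A(h/3) − A(h)) / (9 − 1)
= (9·(-2.6304902) − (-2.7209787)) / 8
= -20.9534331 / 8 = -2.6191791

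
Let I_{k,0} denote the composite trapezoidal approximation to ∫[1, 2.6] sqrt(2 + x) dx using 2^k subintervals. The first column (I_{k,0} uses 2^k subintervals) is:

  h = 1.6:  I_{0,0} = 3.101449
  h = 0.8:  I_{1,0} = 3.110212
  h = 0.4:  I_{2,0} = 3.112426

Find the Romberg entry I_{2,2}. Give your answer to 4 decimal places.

I_{1,1} = (4·3.110212 − 3.101449) / 3 = 3.113133
I_{2,1} = (4·3.112426 − 3.110212) / 3 = 3.113164
I_{2,2} = 3.113164 + (3.113164 − 3.113133)/15 = 3.113166

3.1132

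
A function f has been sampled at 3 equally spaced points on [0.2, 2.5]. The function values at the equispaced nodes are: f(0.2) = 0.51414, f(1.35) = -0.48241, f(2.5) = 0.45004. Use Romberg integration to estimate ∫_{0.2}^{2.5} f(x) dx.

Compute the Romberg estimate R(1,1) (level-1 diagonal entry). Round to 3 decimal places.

-0.370

R(0,0) (trapezoid, 1 panel, h=2.3000): 1.10881
R(1,0) (trapezoid, 2 panels, h=1.1500): -0.00037
R(1,1) = -0.00037 + (-0.00037 − 1.10881)/3 = -0.37010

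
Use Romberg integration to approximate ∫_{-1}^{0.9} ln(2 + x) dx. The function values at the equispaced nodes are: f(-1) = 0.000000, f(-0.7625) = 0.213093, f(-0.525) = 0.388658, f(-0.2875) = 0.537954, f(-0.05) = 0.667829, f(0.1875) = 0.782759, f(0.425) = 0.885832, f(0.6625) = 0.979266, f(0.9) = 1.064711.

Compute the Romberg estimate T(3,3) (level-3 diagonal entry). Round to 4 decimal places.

1.1877

T(0,0) (trapezoid, 1 panel, h=1.9000): 1.011475
T(1,0) (trapezoid, 2 panels, h=0.9500): 1.140175
T(2,0) (trapezoid, 4 panels, h=0.4750): 1.175470
T(3,0) (trapezoid, 8 panels, h=0.2375): 1.184590
T(1,1) = 1.140175 + (1.140175 − 1.011475)/3 = 1.183075
T(2,1) = 1.175470 + (1.175470 − 1.140175)/3 = 1.187235
T(3,1) = 1.184590 + (1.184590 − 1.175470)/3 = 1.187630
T(2,2) = 1.187235 + (1.187235 − 1.183075)/15 = 1.187512
T(3,2) = 1.187630 + (1.187630 − 1.187235)/15 = 1.187656
T(3,3) = 1.187656 + (1.187656 − 1.187512)/63 = 1.187658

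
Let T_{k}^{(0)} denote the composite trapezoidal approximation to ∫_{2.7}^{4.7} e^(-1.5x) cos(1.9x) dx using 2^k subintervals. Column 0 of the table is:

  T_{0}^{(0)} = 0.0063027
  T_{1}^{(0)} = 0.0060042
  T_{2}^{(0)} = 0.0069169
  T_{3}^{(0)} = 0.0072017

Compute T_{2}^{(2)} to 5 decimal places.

0.00731

Richardson extrapolation on the trapezoidal column (denominator 4−1=3):
T_{1}^{(1)} = 0.0060042 + (0.0060042 − 0.0063027)/3 = 0.0059047
T_{2}^{(1)} = 0.0069169 + (0.0069169 − 0.0060042)/3 = 0.0072211
T_{2}^{(2)} = 0.0072211 + (0.0072211 − 0.0059047)/15 = 0.0073089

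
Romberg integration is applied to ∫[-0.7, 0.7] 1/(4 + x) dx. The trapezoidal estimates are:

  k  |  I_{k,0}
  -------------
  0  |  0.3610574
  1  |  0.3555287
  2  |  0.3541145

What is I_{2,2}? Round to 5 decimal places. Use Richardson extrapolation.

I_{1,1} = 0.3555287 + (0.3555287 − 0.3610574)/3 = 0.3536858
I_{2,1} = 0.3541145 + (0.3541145 − 0.3555287)/3 = 0.3536431
I_{2,2} = 0.3536431 + (0.3536431 − 0.3536858)/15 = 0.3536403
(Column j=1 coincides with Simpson's rule on the same nodes.)

0.35364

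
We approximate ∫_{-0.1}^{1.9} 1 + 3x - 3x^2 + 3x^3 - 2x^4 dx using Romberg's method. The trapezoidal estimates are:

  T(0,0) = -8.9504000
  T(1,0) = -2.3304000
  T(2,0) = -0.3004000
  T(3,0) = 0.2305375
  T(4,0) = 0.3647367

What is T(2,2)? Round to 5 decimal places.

0.40960

Richardson extrapolation on the trapezoidal column (denominator 4−1=3):
T(1,1) = -2.3304000 + (-2.3304000 − (-8.9504000))/3 = -0.1237333
T(2,1) = -0.3004000 + (-0.3004000 − (-2.3304000))/3 = 0.3762667
T(2,2) = (16·0.3762667 − (-0.1237333)) / 15 = 0.4096000
(Column j=1 coincides with Simpson's rule on the same nodes.)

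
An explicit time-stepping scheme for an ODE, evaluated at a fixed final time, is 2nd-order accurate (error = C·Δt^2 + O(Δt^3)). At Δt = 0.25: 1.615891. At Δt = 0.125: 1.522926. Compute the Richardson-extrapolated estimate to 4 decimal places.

1.4919

The leading error scales as Δt^2; refining by a factor of 2 reduces it by 2^2 = 4.
Extrapolated value = (4·A(Δt/2) − A(Δt)) / (4 − 1)
= (4·1.522926 − 1.615891) / 3
= 4.475813 / 3 = 1.491938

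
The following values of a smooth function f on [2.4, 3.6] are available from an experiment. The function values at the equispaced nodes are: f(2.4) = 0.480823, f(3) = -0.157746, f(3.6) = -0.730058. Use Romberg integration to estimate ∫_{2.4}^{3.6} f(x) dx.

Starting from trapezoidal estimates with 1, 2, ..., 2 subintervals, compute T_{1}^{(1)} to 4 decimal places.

T_{0}^{(0)} (trapezoid, 1 panel, h=1.2000): -0.149541
T_{1}^{(0)} (trapezoid, 2 panels, h=0.6000): -0.169418
T_{1}^{(1)} = -0.169418 + (-0.169418 − (-0.149541))/3 = -0.176044

-0.1760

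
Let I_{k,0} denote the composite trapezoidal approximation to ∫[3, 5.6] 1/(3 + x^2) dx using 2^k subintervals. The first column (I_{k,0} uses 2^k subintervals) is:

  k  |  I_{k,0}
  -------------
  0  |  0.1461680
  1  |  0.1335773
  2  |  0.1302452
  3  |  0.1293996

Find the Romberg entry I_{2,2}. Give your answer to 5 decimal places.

Richardson extrapolation on the trapezoidal column (denominator 4−1=3):
I_{1,1} = 0.1335773 + (0.1335773 − 0.1461680)/3 = 0.1293804
I_{2,1} = (4·0.1302452 − 0.1335773) / 3 = 0.1291345
I_{2,2} = 0.1291345 + (0.1291345 − 0.1293804)/15 = 0.1291181
(Column j=1 coincides with Simpson's rule on the same nodes.)

0.12912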